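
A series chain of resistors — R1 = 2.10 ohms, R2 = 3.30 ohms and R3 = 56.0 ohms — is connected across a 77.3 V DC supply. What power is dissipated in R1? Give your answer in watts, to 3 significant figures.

Every series element carries the same I. Get I from the total resistance, then P = I² × R1.
R_total = 2.10 + 3.30 + 56.0 = 61.40 Ω
I = V / R_total = 77.3 / 61.40 = 1.259 A
P_R1 = I² × R1 = (1.259)² × 2.10 = 3.328 W

3.33 W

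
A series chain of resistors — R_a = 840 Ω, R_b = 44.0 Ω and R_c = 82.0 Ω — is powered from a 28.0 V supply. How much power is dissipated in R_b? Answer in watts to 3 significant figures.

The current is common to all series resistors; compute it, then apply P = I²R for the target.
R_total = 840 + 44.0 + 82.0 = 966.0 Ω
I = V / R_total = 28.0 / 966.0 = 0.02899 A
P_R_b = I² × R_b = (0.02899)² × 44.0 = 0.03697 W

0.0370 W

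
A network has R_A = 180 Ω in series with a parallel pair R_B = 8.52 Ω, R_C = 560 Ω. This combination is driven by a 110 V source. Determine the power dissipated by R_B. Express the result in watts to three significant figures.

2.82 W

First combine the parallel branches into one equivalent R_p, then R_A + R_p is a series pair.
R_p = (8.52×560)/(8.52+560) = 8.392 Ω
R_total = 180 + 8.392 = 188.4 Ω
I = V / R_total = 110 / 188.4 = 0.5839 A
Voltage across the parallel pair: V_p = I × R_p = 0.5839 × 8.392 = 4.900 V
With V_p across R_B, its power is V_p²/R_B.
P_R_B = (4.900)² / 8.52 = 2.818 W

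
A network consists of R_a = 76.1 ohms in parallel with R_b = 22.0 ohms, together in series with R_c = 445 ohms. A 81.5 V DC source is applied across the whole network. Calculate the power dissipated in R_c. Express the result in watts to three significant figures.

13.8 W

Reduce the parallel combination to a single R_p; the circuit then becomes R_p in series with the remaining resistor.
R_p = (76.1×22.0)/(76.1+22.0) = 17.07 Ω
R_total = R_p + 445 = 17.07 + 445 = 462.1 Ω
I = V / R_total = 81.5 / 462.1 = 0.1764 A
All the supply current flows through R_c; use P = I²R_c.
P_R_c = (0.1764)² × 445 = 13.84 W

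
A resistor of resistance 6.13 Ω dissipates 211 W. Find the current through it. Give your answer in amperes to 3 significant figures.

Rearranging the power relation for the two known quantities gives I = √(P / R).
I = √(211 / 6.13) = 5.867 A

5.87 A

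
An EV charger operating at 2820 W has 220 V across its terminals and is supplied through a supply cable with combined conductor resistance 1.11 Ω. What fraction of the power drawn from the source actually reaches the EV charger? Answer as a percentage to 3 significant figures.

I = P / V = 2820 / 220 = 12.82 A through the supply cable.
P_line = I² R_line = (12.82)² × 1.11 = 182.4 W
P_source = P_load + P_line = 2820 + 182.4 = 3002 W
η = P_load / P_source = 2820 / 3002 = 0.9393

93.9 %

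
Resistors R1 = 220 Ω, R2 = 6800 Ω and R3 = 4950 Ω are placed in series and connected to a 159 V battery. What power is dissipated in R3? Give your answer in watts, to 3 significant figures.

The current is common to all series resistors; compute it, then apply P = I²R for the target.
R_total = 220 + 6800 + 4950 = 11970 Ω
I = V / R_total = 159 / 11970 = 0.01328 A
P_R3 = I² × R3 = (0.01328)² × 4950 = 0.8734 W

0.873 W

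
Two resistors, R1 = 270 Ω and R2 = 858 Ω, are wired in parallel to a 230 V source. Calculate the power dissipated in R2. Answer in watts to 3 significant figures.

The supply voltage appears across each parallel branch — just use P = V²/R2.
P_R2 = V² / R2 = (230)² / 858 Ω = 61.66 W

61.7 W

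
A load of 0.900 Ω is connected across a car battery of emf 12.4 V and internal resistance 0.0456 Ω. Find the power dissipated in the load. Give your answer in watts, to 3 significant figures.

The internal resistance and the load are in series, so the same I flows through both; get I from ε/(r+R), then I²R for the load.
I = ε / (r + R) = 12.4 / (0.0456 + 0.900) = 13.11 A
P_load = I² R = (13.11)² × 0.900 = 154.8 W

155 W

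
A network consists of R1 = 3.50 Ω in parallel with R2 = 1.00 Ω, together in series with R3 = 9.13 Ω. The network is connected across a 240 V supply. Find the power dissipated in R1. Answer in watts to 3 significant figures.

101 W

Reduce the parallel combination to a single R_p; the circuit then becomes R_p in series with the remaining resistor.
R_p = (3.50×1.00)/(3.50+1.00) = 0.7778 Ω
R_total = R_p + 9.13 = 0.7778 + 9.13 = 9.908 Ω
I = V / R_total = 240 / 9.908 = 24.22 A
Voltage across the parallel pair: V_p = I × R_p = 24.22 × 0.7778 = 18.84 V
R1 sits across V_p; its power is V_p²/R.
P_R1 = (18.84)² / 3.50 = 101.4 W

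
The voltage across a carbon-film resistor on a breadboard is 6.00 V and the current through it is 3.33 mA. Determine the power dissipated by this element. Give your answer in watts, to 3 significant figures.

0.0200 W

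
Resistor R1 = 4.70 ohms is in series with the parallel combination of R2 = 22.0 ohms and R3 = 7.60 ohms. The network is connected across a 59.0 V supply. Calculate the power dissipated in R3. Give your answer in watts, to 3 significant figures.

136 W

First combine the parallel branches into one equivalent R_p, then R1 + R_p is a series pair.
R_p = (22.0×7.60)/(22.0+7.60) = 5.649 Ω
R_total = 4.70 + 5.649 = 10.35 Ω
I = V / R_total = 59.0 / 10.35 = 5.701 A
Voltage across the parallel pair: V_p = I × R_p = 5.701 × 5.649 = 32.20 V
With V_p across R3, its power is V_p²/R3.
P_R3 = (32.20)² / 7.60 = 136.5 W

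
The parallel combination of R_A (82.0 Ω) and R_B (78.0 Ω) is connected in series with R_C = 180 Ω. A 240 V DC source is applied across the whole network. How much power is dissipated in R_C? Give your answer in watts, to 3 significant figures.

214 W

First find R_p for the parallel pair, then treat R_p + R_C as a series loop.
R_p = (82.0×78.0)/(82.0+78.0) = 39.98 Ω
R_total = R_p + 180 = 39.98 + 180 = 220.0 Ω
I = V / R_total = 240 / 220.0 = 1.091 A
All the supply current flows through R_C; use P = I²R_C.
P_R_C = (1.091)² × 180 = 214.3 W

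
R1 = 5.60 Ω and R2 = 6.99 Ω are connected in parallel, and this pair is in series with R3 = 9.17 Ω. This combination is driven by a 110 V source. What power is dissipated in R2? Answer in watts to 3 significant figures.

111 W

Reduce the parallel combination to a single R_p; the circuit then becomes R_p in series with the remaining resistor.
R_p = (5.60×6.99)/(5.60+6.99) = 3.109 Ω
R_total = R_p + 9.17 = 3.109 + 9.17 = 12.28 Ω
I = V / R_total = 110 / 12.28 = 8.958 A
Voltage across the parallel pair: V_p = I × R_p = 8.958 × 3.109 = 27.85 V
Use P = V²/R for R2 with V = V_p.
P_R2 = (27.85)² / 6.99 = 111.0 W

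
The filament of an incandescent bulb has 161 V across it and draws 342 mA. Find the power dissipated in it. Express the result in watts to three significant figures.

With V and I both given, power follows immediately from P = V I.
P = 161 V × 0.3420 A = 55.06 W

55.1 W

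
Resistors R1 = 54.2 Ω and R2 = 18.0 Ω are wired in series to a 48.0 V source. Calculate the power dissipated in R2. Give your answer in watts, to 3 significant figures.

7.96 W

Every series element carries the same I. Get I from the total resistance, then P = I² × R2.
R_total = 54.2 + 18.0 = 72.20 Ω
I = V / R_total = 48.0 / 72.20 = 0.6648 A
P_R2 = I² × R2 = (0.6648)² × 18.0 = 7.956 W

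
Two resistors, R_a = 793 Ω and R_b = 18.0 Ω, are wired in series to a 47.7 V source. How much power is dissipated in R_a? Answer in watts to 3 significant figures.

Every series element carries the same I. Get I from the total resistance, then P = I² × R_a.
R_total = 793 + 18.0 = 811.0 Ω
I = V / R_total = 47.7 / 811.0 = 0.05882 A
P_R_a = I² × R_a = (0.05882)² × 793 = 2.743 W

2.74 W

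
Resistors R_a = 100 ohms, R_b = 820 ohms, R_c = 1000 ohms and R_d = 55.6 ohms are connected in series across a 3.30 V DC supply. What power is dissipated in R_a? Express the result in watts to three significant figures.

0.000279 W

Every series element carries the same I. Get I from the total resistance, then P = I² × R_a.
R_total = 100 + 820 + 1000 + 55.6 = 1976 Ω
I = V / R_total = 3.30 / 1976 = 0.001670 A
P_R_a = I² × R_a = (0.001670)² × 100 = 0.0002790 W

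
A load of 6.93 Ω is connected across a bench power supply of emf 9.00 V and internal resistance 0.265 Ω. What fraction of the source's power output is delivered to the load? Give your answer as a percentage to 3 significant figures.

96.3 %

The source delivers εI, of which I²R reaches the load and I²r is lost; since I is common, η = R/(R+r).
η = R / (R + r) = 6.93 / (6.93 + 0.265) = 0.9632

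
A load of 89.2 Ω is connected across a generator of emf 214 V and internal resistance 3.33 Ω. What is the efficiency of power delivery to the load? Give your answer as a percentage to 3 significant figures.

96.4 %

Efficiency is P_load / P_total. With a series r and R sharing the same I, P = I²R for each, so η = R/(R+r).
η = R / (R + r) = 89.2 / (89.2 + 3.33) = 0.9640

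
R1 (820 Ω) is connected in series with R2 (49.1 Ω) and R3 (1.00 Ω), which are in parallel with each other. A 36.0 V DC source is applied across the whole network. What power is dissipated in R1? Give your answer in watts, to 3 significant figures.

1.58 W

Replace R2 and R3 with their parallel equivalent so the circuit becomes R1 in series with R_p.
R_p = (49.1×1.00)/(49.1+1.00) = 0.9800 Ω
R_total = 820 + 0.9800 = 821.0 Ω
I = V / R_total = 36.0 / 821.0 = 0.04385 A
All the current flows through R1; use P = I²R.
P_R1 = (0.04385)² × 820 = 1.577 W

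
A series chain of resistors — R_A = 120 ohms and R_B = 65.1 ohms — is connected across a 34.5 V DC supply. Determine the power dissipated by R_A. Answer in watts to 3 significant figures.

4.17 W

Every series element carries the same I. Get I from the total resistance, then P = I² × R_A.
R_total = 120 + 65.1 = 185.1 Ω
I = V / R_total = 34.5 / 185.1 = 0.1864 A
P_R_A = I² × R_A = (0.1864)² × 120 = 4.169 W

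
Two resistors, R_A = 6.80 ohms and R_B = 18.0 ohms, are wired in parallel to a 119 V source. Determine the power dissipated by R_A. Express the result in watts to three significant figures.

The supply voltage appears across each parallel branch — just use P = V²/R_A.
P_R_A = V² / R_A = (119)² / 6.80 Ω = 2082 W

2080 W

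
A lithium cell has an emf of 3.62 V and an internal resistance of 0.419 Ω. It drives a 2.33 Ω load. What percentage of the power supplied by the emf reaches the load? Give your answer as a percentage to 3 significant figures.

84.8 %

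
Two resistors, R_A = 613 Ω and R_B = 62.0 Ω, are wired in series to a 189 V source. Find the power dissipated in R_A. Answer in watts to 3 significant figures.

Since the resistors are in series they all carry the loop current I = V/R_total; the power in any one is I²R.
R_total = 613 + 62.0 = 675.0 Ω
I = V / R_total = 189 / 675.0 = 0.2800 A
P_R_A = I² × R_A = (0.2800)² × 613 = 48.06 W

48.1 W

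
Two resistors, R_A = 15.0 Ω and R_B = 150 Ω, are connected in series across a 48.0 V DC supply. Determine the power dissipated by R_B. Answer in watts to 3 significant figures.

Series elements share the same current, so find I first, then use P = I²R.
R_total = 15.0 + 150 = 165.0 Ω
I = V / R_total = 48.0 / 165.0 = 0.2909 A
P_R_B = I² × R_B = (0.2909)² × 150 = 12.69 W

12.7 W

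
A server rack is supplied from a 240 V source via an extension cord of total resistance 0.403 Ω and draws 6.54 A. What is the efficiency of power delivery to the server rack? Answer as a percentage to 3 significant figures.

The extension cord carries the full 6.54 A.
P_line = I² R_line = (6.540)² × 0.403 = 17.24 W
P_source = V I = 240 × 6.540 = 1570 W; P_load = 1552 W
η = P_load / P_source = 1552 / 1570 = 0.9890

98.9 %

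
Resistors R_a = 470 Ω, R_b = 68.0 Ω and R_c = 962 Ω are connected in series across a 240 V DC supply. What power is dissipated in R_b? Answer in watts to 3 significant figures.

1.74 W

Every series element carries the same I. Get I from the total resistance, then P = I² × R_b.
R_total = 470 + 68.0 + 962 = 1500 Ω
I = V / R_total = 240 / 1500 = 0.1600 A
P_R_b = I² × R_b = (0.1600)² × 68.0 = 1.741 W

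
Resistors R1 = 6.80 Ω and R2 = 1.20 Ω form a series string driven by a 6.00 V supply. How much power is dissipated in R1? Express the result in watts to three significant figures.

Since the resistors are in series they all carry the loop current I = V/R_total; the power in any one is I²R.
R_total = 6.80 + 1.20 = 8.000 Ω
I = V / R_total = 6.00 / 8.000 = 0.7500 A
P_R1 = I² × R1 = (0.7500)² × 6.80 = 3.825 W

3.82 W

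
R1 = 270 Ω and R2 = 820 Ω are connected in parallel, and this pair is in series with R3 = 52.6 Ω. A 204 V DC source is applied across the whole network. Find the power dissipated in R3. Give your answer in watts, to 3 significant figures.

33.5 W

Reduce the parallel combination to a single R_p; the circuit then becomes R_p in series with the remaining resistor.
R_p = (270×820)/(270+820) = 203.1 Ω
R_total = R_p + 52.6 = 203.1 + 52.6 = 255.7 Ω
I = V / R_total = 204 / 255.7 = 0.7977 A
R3 is the series element, so its power is I²R.
P_R3 = (0.7977)² × 52.6 = 33.47 W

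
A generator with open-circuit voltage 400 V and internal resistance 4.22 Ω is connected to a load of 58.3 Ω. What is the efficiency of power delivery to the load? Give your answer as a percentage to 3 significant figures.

93.3 %

Efficiency is P_load / P_total. With a series r and R sharing the same I, P = I²R for each, so η = R/(R+r).
η = R / (R + r) = 58.3 / (58.3 + 4.22) = 0.9325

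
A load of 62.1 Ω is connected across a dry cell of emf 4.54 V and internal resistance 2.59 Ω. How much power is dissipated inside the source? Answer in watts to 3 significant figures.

r is in series with the load, so it carries the full circuit current — the loss in it is I²r.
I = ε / (r + R) = 4.54 / (2.59 + 62.1) = 0.07018 A
P_int = I² r = (0.07018)² × 2.59 = 0.01276 W

0.0128 W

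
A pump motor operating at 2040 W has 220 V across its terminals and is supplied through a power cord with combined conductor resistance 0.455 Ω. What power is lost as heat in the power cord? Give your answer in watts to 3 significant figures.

39.1 W

Only the current and the line resistance are needed for the I²R loss.
I = P / V = 2040 / 220 = 9.273 A through the power cord.
P_line = I² R_line = (9.273)² × 0.455 = 39.12 W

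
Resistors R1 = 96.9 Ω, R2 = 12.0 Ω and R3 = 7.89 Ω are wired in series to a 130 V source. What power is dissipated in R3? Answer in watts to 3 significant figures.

9.78 W

Every series element carries the same I. Get I from the total resistance, then P = I² × R3.
R_total = 96.9 + 12.0 + 7.89 = 116.8 Ω
I = V / R_total = 130 / 116.8 = 1.113 A
P_R3 = I² × R3 = (1.113)² × 7.89 = 9.776 W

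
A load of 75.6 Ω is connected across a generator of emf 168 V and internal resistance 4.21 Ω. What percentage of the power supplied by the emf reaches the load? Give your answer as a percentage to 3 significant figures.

94.7 %

The source delivers εI, of which I²R reaches the load and I²r is lost; since I is common, η = R/(R+r).
η = R / (R + r) = 75.6 / (75.6 + 4.21) = 0.9472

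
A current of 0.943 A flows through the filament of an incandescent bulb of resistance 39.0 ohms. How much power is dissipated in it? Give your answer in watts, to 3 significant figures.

34.7 W

The current through and the resistance of the element are both given; use P = I²R.
P = (0.9430 A)² × 39.0 Ω = 34.68 W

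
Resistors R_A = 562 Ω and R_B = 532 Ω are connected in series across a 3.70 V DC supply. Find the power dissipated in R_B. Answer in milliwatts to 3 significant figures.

6.09 mW

Series elements share the same current, so find I first, then use P = I²R.
R_total = 562 + 532 = 1094 Ω
I = V / R_total = 3.70 / 1094 = 0.003382 A
P_R_B = I² × R_B = (0.003382)² × 532 = 0.006085 W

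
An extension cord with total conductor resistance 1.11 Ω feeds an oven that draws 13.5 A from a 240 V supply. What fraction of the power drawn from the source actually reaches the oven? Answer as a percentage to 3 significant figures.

93.8 %

The extension cord carries the full 13.5 A.
P_line = I² R_line = (13.50)² × 1.11 = 202.3 W
P_source = V I = 240 × 13.50 = 3240 W; P_load = 3038 W
η = P_load / P_source = 3038 / 3240 = 0.9376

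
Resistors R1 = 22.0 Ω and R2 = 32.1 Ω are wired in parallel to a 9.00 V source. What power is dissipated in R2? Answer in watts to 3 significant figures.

The supply voltage appears across each parallel branch — just use P = V²/R2.
P_R2 = V² / R2 = (9.00)² / 32.1 Ω = 2.523 W

2.52 W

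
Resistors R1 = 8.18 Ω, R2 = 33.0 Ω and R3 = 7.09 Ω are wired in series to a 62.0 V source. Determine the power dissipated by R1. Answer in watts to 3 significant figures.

13.5 W

In a series string the same current flows through every resistor — find that current, then P = I²R for the one we want.
R_total = 8.18 + 33.0 + 7.09 = 48.27 Ω
I = V / R_total = 62.0 / 48.27 = 1.284 A
P_R1 = I² × R1 = (1.284)² × 8.18 = 13.50 W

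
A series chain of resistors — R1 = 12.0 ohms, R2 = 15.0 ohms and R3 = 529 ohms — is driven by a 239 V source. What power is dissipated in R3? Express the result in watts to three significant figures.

97.7 W

Series elements share the same current, so find I first, then use P = I²R.
R_total = 12.0 + 15.0 + 529 = 556.0 Ω
I = V / R_total = 239 / 556.0 = 0.4299 A
P_R3 = I² × R3 = (0.4299)² × 529 = 97.75 W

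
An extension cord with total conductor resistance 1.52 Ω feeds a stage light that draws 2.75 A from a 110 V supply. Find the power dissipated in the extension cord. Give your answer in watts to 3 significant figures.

Line loss is just I²R for the cable — we know both I and R_line directly.
The extension cord carries the full 2.75 A.
P_line = I² R_line = (2.750)² × 1.52 = 11.50 W

11.5 W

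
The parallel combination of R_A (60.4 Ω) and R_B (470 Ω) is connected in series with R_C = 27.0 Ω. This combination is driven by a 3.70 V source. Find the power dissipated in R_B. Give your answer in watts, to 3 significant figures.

0.0129 W

Collapse the R_A‖R_B pair into one equivalent R_p; then R_p and R_C form a series string.
R_p = (60.4×470)/(60.4+470) = 53.52 Ω
R_total = R_p + 27.0 = 53.52 + 27.0 = 80.52 Ω
I = V / R_total = 3.70 / 80.52 = 0.04595 A
Voltage across the parallel pair: V_p = I × R_p = 0.04595 × 53.52 = 2.459 V
Use P = V²/R for R_B with V = V_p.
P_R_B = (2.459)² / 470 = 0.01287 W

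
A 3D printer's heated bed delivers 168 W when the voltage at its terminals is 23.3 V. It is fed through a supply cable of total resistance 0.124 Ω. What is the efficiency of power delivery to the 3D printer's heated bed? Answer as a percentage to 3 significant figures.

I = P / V = 168 / 23.3 = 7.210 A through the supply cable.
P_line = I² R_line = (7.210)² × 0.124 = 6.447 W
P_source = P_load + P_line = 168.0 + 6.447 = 174.4 W
η = P_load / P_source = 168.0 / 174.4 = 0.9630

96.3 %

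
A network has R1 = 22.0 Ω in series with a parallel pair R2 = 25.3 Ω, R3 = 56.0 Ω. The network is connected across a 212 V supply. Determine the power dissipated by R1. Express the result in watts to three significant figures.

636 W

Replace R2 and R3 with their parallel equivalent so the circuit becomes R1 in series with R_p.
R_p = (25.3×56.0)/(25.3+56.0) = 17.43 Ω
R_total = 22.0 + 17.43 = 39.43 Ω
I = V / R_total = 212 / 39.43 = 5.377 A
The full supply current passes through R1: P = I²R.
P_R1 = (5.377)² × 22.0 = 636.1 W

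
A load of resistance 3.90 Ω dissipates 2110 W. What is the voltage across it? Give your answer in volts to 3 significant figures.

The two known quantities fix the third via V = √(P R).
V = √(2110 × 3.90) = 90.71 V

90.7 V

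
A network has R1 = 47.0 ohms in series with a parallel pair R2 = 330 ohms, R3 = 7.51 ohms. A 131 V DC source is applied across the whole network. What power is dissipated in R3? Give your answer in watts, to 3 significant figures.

41.7 W

Replace R2 and R3 with their parallel equivalent so the circuit becomes R1 in series with R_p.
R_p = (330×7.51)/(330+7.51) = 7.343 Ω
R_total = 47.0 + 7.343 = 54.34 Ω
I = V / R_total = 131 / 54.34 = 2.411 A
Voltage across the parallel pair: V_p = I × R_p = 2.411 × 7.343 = 17.70 V
R3 sees V_p directly, so P = V_p² / R3.
P_R3 = (17.70)² / 7.51 = 41.72 W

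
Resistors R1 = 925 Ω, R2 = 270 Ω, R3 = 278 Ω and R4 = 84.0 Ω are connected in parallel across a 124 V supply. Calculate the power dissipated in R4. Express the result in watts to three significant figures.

Parallel branches share the same voltage; P = V²/R gives the branch power in one step.
P_R4 = V² / R4 = (124)² / 84.0 Ω = 183.0 W

183 W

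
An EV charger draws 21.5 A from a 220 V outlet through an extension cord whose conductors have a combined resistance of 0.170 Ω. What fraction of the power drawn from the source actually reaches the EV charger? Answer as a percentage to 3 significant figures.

The extension cord carries the full 21.5 A.
P_line = I² R_line = (21.50)² × 0.170 = 78.58 W
P_source = V I = 220 × 21.50 = 4730 W; P_load = 4651 W
η = P_load / P_source = 4651 / 4730 = 0.9834

98.3 %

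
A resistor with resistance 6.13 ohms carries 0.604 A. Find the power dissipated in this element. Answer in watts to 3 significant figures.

Current and resistance are given, so P = I²R is the direct form.
P = (0.6040 A)² × 6.13 Ω = 2.236 W

2.24 W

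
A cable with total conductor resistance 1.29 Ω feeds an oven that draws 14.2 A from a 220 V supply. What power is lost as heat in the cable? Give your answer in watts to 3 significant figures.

The cable and load are in series, so the same current flows in both; the loss is I²R_line.
The cable carries the full 14.2 A.
P_line = I² R_line = (14.20)² × 1.29 = 260.1 W

260 W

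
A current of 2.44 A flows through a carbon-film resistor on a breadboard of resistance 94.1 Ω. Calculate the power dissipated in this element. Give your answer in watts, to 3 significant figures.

Knowing I and R, the power is just I²R — no need to find V first.
P = (2.440 A)² × 94.1 Ω = 560.2 W

560 W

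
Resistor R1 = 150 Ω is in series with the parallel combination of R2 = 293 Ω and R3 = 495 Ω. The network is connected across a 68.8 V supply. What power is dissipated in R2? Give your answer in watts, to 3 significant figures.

4.90 W

Reduce the parallel pair to R_p first; the network is then a simple series string.
R_p = (293×495)/(293+495) = 184.1 Ω
R_total = 150 + 184.1 = 334.1 Ω
I = V / R_total = 68.8 / 334.1 = 0.2060 A
Voltage across the parallel pair: V_p = I × R_p = 0.2060 × 184.1 = 37.91 V
With V_p across R2, its power is V_p²/R2.
P_R2 = (37.91)² / 293 = 4.904 W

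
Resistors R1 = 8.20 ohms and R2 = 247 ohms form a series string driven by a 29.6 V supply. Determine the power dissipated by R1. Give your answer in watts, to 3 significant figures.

Series elements share the same current, so find I first, then use P = I²R.
R_total = 8.20 + 247 = 255.2 Ω
I = V / R_total = 29.6 / 255.2 = 0.1160 A
P_R1 = I² × R1 = (0.1160)² × 8.20 = 0.1103 W

0.110 W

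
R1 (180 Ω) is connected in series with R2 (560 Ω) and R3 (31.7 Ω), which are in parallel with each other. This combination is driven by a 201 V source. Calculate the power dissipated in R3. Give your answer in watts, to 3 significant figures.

First combine the parallel branches into one equivalent R_p, then R1 + R_p is a series pair.
R_p = (560×31.7)/(560+31.7) = 30.00 Ω
R_total = 180 + 30.00 = 210.0 Ω
I = V / R_total = 201 / 210.0 = 0.9571 A
Voltage across the parallel pair: V_p = I × R_p = 0.9571 × 30.00 = 28.72 V
R3 is across V_p, so use P = V²/R for that branch.
P_R3 = (28.72)² / 31.7 = 26.01 W

26.0 W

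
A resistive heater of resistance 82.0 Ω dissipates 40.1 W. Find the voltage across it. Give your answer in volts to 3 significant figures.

57.3 V

Rearranging the power relation for the two known quantities gives V = √(P R).
V = √(40.1 × 82.0) = 57.34 V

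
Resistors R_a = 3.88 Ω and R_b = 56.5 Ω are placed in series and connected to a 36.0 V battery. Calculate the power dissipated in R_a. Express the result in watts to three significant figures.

1.38 W

The current is common to all series resistors; compute it, then apply P = I²R for the target.
R_total = 3.88 + 56.5 = 60.38 Ω
I = V / R_total = 36.0 / 60.38 = 0.5962 A
P_R_a = I² × R_a = (0.5962)² × 3.88 = 1.379 W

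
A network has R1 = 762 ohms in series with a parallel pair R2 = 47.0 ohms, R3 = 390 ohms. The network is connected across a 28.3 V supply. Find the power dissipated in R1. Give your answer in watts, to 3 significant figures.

Collapse R2‖R3 to a single equivalent, reducing the network to two series elements.
R_p = (47.0×390)/(47.0+390) = 41.95 Ω
R_total = 762 + 41.95 = 803.9 Ω
I = V / R_total = 28.3 / 803.9 = 0.03520 A
The full supply current passes through R1: P = I²R.
P_R1 = (0.03520)² × 762 = 0.9442 W

0.944 W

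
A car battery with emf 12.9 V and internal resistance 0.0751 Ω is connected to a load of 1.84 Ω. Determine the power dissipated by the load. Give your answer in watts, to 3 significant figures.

Load and internal resistance form a series loop — compute the loop current, then the load power via I²R.
I = ε / (r + R) = 12.9 / (0.0751 + 1.84) = 6.736 A
P_load = I² R = (6.736)² × 1.84 = 83.49 W

83.5 W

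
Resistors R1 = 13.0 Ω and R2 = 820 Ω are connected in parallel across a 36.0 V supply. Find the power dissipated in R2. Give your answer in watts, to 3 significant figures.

Every branch has 36.0 V across it, so for R2 the power is simply V²/R.
P_R2 = V² / R2 = (36.0)² / 820 Ω = 1.580 W

1.58 W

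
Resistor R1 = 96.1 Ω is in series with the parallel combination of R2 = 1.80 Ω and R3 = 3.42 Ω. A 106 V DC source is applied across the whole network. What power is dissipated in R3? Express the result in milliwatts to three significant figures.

Reduce the parallel pair to R_p first; the network is then a simple series string.
R_p = (1.80×3.42)/(1.80+3.42) = 1.179 Ω
R_total = 96.1 + 1.179 = 97.28 Ω
I = V / R_total = 106 / 97.28 = 1.090 A
Voltage across the parallel pair: V_p = I × R_p = 1.090 × 1.179 = 1.285 V
R3 is across V_p, so use P = V²/R for that branch.
P_R3 = (1.285)² / 3.42 = 0.4828 W

483 mW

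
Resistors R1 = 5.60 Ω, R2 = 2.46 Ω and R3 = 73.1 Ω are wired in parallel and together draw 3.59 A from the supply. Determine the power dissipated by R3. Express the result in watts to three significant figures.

0.492 W

We need the common branch voltage; get it from I_total × R_eq, then P = V²/R for the branch.
1/R_eq = 1/5.60 + 1/2.46 + 1/73.1 ⇒ R_eq = 1.670 Ω
V = I_total × R_eq = 3.590 × 1.670 = 5.996 V
P_R3 = V² / R3 = (5.996)² / 73.1 = 0.4918 W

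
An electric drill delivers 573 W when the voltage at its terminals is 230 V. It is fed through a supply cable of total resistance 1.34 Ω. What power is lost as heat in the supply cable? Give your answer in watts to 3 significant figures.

8.32 W

Line loss is just I²R for the cable — we know both I and R_line directly.
I = P / V = 573 / 230 = 2.491 A through the supply cable.
P_line = I² R_line = (2.491)² × 1.34 = 8.317 W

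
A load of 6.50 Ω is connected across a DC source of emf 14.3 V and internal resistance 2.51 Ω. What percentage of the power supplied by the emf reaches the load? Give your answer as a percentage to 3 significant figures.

72.1 %

η = P_load/(P_load+P_int) = I²R/(I²R+I²r) = R/(R+r) — the I² cancels for series elements.
η = R / (R + r) = 6.50 / (6.50 + 2.51) = 0.7214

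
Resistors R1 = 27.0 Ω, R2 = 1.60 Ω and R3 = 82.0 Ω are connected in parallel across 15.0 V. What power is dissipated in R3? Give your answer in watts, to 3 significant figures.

Parallel branches share the same voltage; P = V²/R gives the branch power in one step.
P_R3 = V² / R3 = (15.0)² / 82.0 Ω = 2.744 W

2.74 W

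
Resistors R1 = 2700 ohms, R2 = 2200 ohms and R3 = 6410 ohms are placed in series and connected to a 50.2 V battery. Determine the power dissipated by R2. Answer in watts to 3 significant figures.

Since the resistors are in series they all carry the loop current I = V/R_total; the power in any one is I²R.
R_total = 2700 + 2200 + 6410 = 11310 Ω
I = V / R_total = 50.2 / 11310 = 0.004439 A
P_R2 = I² × R2 = (0.004439)² × 2200 = 0.04334 W

0.0433 W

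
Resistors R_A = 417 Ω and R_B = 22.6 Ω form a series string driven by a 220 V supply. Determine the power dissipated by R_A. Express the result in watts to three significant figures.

In a series string the same current flows through every resistor — find that current, then P = I²R for the one we want.
R_total = 417 + 22.6 = 439.6 Ω
I = V / R_total = 220 / 439.6 = 0.5005 A
P_R_A = I² × R_A = (0.5005)² × 417 = 104.4 W

104 W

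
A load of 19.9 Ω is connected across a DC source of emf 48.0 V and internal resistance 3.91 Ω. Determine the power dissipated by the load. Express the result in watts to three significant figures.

80.9 W

With r and R in series, I = ε/(r+R); the load dissipates I²R.
I = ε / (r + R) = 48.0 / (3.91 + 19.9) = 2.016 A
P_load = I² R = (2.016)² × 19.9 = 80.88 W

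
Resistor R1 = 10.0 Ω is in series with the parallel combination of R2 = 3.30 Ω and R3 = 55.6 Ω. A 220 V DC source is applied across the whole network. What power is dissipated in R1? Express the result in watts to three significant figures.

Reduce the parallel pair to R_p first; the network is then a simple series string.
R_p = (3.30×55.6)/(3.30+55.6) = 3.115 Ω
R_total = 10.0 + 3.115 = 13.12 Ω
I = V / R_total = 220 / 13.12 = 16.77 A
The full supply current passes through R1: P = I²R.
P_R1 = (16.77)² × 10.0 = 2814 W

2810 W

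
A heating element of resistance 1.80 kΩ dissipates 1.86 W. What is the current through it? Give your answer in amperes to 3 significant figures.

Inverting the appropriate power form: I = √(P / R).
I = √(1.86 / 1800) = 0.03215 A

0.0321 A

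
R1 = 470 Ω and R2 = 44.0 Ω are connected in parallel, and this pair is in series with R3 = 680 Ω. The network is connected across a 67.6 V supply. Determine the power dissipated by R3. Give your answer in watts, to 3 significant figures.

Collapse the R1‖R2 pair into one equivalent R_p; then R_p and R3 form a series string.
R_p = (470×44.0)/(470+44.0) = 40.23 Ω
R_total = R_p + 680 = 40.23 + 680 = 720.2 Ω
I = V / R_total = 67.6 / 720.2 = 0.09386 A
R3 is the series element, so its power is I²R.
P_R3 = (0.09386)² × 680 = 5.990 W

5.99 W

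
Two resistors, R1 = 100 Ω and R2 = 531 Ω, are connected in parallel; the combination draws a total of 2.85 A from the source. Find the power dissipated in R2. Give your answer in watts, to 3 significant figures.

Parallel branches share V, not I — compute V via R_eq, then use V²/R for the target branch.
1/R_eq = 1/100 + 1/531 ⇒ R_eq = 84.15 Ω
V = I_total × R_eq = 2.850 × 84.15 = 239.8 V
P_R2 = V² / R2 = (239.8)² / 531 = 108.3 W

108 W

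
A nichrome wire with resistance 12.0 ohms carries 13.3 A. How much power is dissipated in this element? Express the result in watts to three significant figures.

2120 W

Knowing I and R, the power is just I²R — no need to find V first.
P = (13.30 A)² × 12.0 Ω = 2123 W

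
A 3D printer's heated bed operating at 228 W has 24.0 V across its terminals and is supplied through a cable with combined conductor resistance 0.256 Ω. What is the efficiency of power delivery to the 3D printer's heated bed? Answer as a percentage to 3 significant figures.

90.8 %

I = P / V = 228 / 24.0 = 9.500 A through the cable.
P_line = I² R_line = (9.500)² × 0.256 = 23.10 W
P_source = P_load + P_line = 228.0 + 23.10 = 251.1 W
η = P_load / P_source = 228.0 / 251.1 = 0.9080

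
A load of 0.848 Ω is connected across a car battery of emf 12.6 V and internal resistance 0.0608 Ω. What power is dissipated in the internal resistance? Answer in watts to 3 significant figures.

11.7 W

r is in series with the load, so it carries the full circuit current — the loss in it is I²r.
I = ε / (r + R) = 12.6 / (0.0608 + 0.848) = 13.86 A
P_int = I² r = (13.86)² × 0.0608 = 11.69 W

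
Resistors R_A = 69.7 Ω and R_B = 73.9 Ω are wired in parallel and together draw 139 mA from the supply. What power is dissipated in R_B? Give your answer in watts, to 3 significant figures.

0.336 W

The branches share the same voltage, but only the total current is given — find V from the equivalent resistance first.
1/R_eq = 1/69.7 + 1/73.9 ⇒ R_eq = 35.87 Ω
V = I_total × R_eq = 0.1390 × 35.87 = 4.986 V
P_R_B = V² / R_B = (4.986)² / 73.9 = 0.3364 W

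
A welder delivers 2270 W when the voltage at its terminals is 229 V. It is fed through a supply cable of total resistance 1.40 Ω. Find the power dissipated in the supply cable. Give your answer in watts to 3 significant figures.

The supply cable is a series resistance carrying the load current; its dissipation is I²R_line.
I = P / V = 2270 / 229 = 9.913 A through the supply cable.
P_line = I² R_line = (9.913)² × 1.40 = 137.6 W

138 W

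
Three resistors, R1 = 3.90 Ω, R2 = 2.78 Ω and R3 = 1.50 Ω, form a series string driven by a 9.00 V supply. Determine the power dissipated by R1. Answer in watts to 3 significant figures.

The current is common to all series resistors; compute it, then apply P = I²R for the target.
R_total = 3.90 + 2.78 + 1.50 = 8.180 Ω
I = V / R_total = 9.00 / 8.180 = 1.100 A
P_R1 = I² × R1 = (1.100)² × 3.90 = 4.721 W

4.72 W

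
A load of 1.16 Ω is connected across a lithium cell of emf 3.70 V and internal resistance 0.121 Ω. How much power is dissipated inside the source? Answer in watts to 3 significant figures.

1.01 W

Internal loss is I²r, with I set by the total series resistance r+R.
I = ε / (r + R) = 3.70 / (0.121 + 1.16) = 2.888 A
P_int = I² r = (2.888)² × 0.121 = 1.009 W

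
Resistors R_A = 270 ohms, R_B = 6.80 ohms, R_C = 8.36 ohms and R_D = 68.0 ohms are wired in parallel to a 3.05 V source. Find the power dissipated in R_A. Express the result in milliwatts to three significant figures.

The supply voltage appears across each parallel branch — just use P = V²/R_A.
P_R_A = V² / R_A = (3.05)² / 270 Ω = 0.03445 W

34.5 mW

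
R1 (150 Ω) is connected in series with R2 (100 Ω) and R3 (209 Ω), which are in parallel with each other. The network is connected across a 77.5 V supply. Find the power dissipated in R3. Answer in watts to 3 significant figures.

2.78 W

First combine the parallel branches into one equivalent R_p, then R1 + R_p is a series pair.
R_p = (100×209)/(100+209) = 67.64 Ω
R_total = 150 + 67.64 = 217.6 Ω
I = V / R_total = 77.5 / 217.6 = 0.3561 A
Voltage across the parallel pair: V_p = I × R_p = 0.3561 × 67.64 = 24.09 V
With V_p across R3, its power is V_p²/R3.
P_R3 = (24.09)² / 209 = 2.776 W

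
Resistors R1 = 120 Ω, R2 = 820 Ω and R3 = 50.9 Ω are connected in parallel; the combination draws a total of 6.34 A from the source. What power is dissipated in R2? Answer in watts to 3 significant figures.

We need the common branch voltage; get it from I_total × R_eq, then P = V²/R for the branch.
1/R_eq = 1/120 + 1/820 + 1/50.9 ⇒ R_eq = 34.25 Ω
V = I_total × R_eq = 6.340 × 34.25 = 217.1 V
P_R2 = V² / R2 = (217.1)² / 820 = 57.49 W

57.5 W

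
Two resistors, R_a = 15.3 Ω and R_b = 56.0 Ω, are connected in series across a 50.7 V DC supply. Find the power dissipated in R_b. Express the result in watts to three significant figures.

Since the resistors are in series they all carry the loop current I = V/R_total; the power in any one is I²R.
R_total = 15.3 + 56.0 = 71.30 Ω
I = V / R_total = 50.7 / 71.30 = 0.7111 A
P_R_b = I² × R_b = (0.7111)² × 56.0 = 28.32 W

28.3 W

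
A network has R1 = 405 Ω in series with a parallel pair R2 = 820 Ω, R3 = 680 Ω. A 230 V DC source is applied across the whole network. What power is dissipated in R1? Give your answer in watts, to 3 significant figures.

35.5 W

Reduce the parallel pair to R_p first; the network is then a simple series string.
R_p = (820×680)/(820+680) = 371.7 Ω
R_total = 405 + 371.7 = 776.7 Ω
I = V / R_total = 230 / 776.7 = 0.2961 A
R1 is in the main series path, so its power is I²R1.
P_R1 = (0.2961)² × 405 = 35.51 W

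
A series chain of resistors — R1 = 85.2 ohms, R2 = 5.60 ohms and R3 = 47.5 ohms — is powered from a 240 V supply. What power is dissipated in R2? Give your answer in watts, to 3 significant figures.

16.9 W

Series elements share the same current, so find I first, then use P = I²R.
R_total = 85.2 + 5.60 + 47.5 = 138.3 Ω
I = V / R_total = 240 / 138.3 = 1.735 A
P_R2 = I² × R2 = (1.735)² × 5.60 = 16.86 W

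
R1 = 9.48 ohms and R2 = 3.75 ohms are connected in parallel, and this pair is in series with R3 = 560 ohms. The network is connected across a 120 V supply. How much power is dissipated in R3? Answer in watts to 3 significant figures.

25.5 W

First find R_p for the parallel pair, then treat R_p + R3 as a series loop.
R_p = (9.48×3.75)/(9.48+3.75) = 2.687 Ω
R_total = R_p + 560 = 2.687 + 560 = 562.7 Ω
I = V / R_total = 120 / 562.7 = 0.2133 A
R3 is the series element, so its power is I²R.
P_R3 = (0.2133)² × 560 = 25.47 W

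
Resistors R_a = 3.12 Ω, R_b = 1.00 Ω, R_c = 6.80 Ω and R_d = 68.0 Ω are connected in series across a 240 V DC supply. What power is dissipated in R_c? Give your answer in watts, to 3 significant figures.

Since the resistors are in series they all carry the loop current I = V/R_total; the power in any one is I²R.
R_total = 3.12 + 1.00 + 6.80 + 68.0 = 78.92 Ω
I = V / R_total = 240 / 78.92 = 3.041 A
P_R_c = I² × R_c = (3.041)² × 6.80 = 62.89 W

62.9 W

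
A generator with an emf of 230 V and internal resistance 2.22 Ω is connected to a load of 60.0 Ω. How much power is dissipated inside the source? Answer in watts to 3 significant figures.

30.3 W

The source's internal resistance is just another series element carrying I; its dissipation is I²r.
I = ε / (r + R) = 230 / (2.22 + 60.0) = 3.697 A
P_int = I² r = (3.697)² × 2.22 = 30.34 W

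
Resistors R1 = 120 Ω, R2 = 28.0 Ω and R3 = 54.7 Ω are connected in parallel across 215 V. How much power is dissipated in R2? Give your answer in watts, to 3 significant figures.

1650 W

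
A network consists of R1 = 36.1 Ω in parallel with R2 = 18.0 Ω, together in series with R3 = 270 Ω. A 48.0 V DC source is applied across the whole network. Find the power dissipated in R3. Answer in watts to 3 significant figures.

7.82 W

First find R_p for the parallel pair, then treat R_p + R3 as a series loop.
R_p = (36.1×18.0)/(36.1+18.0) = 12.01 Ω
R_total = R_p + 270 = 12.01 + 270 = 282.0 Ω
I = V / R_total = 48.0 / 282.0 = 0.1702 A
R3 carries the full series current, so P = I²R.
P_R3 = (0.1702)² × 270 = 7.822 W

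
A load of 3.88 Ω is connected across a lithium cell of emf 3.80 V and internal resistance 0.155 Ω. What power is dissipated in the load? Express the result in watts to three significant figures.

Load and internal resistance form a series loop — compute the loop current, then the load power via I²R.
I = ε / (r + R) = 3.80 / (0.155 + 3.88) = 0.9418 A
P_load = I² R = (0.9418)² × 3.88 = 3.441 W

3.44 W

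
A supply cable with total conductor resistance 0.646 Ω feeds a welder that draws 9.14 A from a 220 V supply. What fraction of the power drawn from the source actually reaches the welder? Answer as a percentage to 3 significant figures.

The supply cable carries the full 9.14 A.
P_line = I² R_line = (9.140)² × 0.646 = 53.97 W
P_source = V I = 220 × 9.140 = 2011 W; P_load = 1957 W
η = P_load / P_source = 1957 / 2011 = 0.9732

97.3 %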